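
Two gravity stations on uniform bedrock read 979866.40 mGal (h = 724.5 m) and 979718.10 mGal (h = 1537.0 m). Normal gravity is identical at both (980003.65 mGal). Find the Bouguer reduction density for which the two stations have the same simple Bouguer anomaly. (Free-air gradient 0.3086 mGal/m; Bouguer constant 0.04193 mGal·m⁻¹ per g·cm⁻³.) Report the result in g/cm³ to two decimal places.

Δg_obs = 979718.10 − 979866.40 = -148.30 mGal over Δh = 1537.0 − 724.5 = 812.5 m
Equal Bouguer anomalies ⇒ Δg_obs + (0.3086 − 0.04193ρ)·Δh = 0
0.3086 − 0.04193ρ = −Δg_obs/Δh = 0.18252
ρ = (0.3086 − 0.18252) / 0.04193 = 3.01 g/cm³

3.01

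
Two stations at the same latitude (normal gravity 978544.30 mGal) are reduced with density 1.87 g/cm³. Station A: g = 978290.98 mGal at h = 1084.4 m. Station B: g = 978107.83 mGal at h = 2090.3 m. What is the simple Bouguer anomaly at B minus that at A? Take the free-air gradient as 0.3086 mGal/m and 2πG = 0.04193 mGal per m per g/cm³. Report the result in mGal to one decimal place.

Δg_SB(A) = 978290.98 − 978544.30 + 0.3086×1084.4 − 0.04193×1.87×1084.4 = -3.70 mGal
Δg_SB(B) = 978107.83 − 978544.30 + 0.3086×2090.3 − 0.04193×1.87×2090.3 = 44.70 mGal
Difference = 44.70 − (-3.70) = 48.40 mGal

48.4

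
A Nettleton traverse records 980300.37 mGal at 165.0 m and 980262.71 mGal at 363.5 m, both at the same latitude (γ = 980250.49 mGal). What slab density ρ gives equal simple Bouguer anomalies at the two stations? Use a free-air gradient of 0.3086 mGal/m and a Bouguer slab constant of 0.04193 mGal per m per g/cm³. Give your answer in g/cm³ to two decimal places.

2.84

Δg_obs = 980262.71 − 980300.37 = -37.66 mGal over Δh = 363.5 − 165.0 = 198.5 m
Equal Bouguer anomalies ⇒ Δg_obs + (0.3086 − 0.04193ρ)·Δh = 0
0.3086 − 0.04193ρ = −Δg_obs/Δh = 0.18972
ρ = (0.3086 − 0.18972) / 0.04193 = 2.84 g/cm³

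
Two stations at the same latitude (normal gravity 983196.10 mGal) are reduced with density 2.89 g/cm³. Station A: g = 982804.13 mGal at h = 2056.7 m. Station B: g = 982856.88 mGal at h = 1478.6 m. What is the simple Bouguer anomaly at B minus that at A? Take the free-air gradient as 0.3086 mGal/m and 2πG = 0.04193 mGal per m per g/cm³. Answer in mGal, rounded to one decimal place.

-55.6

Δg_SB(A) = 982804.13 − 983196.10 + 0.3086×2056.7 − 0.04193×2.89×2056.7 = -6.50 mGal
Δg_SB(B) = 982856.88 − 983196.10 + 0.3086×1478.6 − 0.04193×2.89×1478.6 = -62.10 mGal
Difference = -62.10 − (-6.50) = -55.60 mGal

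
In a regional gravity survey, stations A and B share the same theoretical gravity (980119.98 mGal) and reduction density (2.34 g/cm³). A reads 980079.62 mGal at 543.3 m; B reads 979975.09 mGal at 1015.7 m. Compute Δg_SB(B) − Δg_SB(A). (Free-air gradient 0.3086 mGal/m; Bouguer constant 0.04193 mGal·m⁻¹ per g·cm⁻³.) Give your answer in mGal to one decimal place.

-5.1

Δg_SB(A) = 980079.62 − 980119.98 + 0.3086×543.3 − 0.04193×2.34×543.3 = 74.00 mGal
Δg_SB(B) = 979975.09 − 980119.98 + 0.3086×1015.7 − 0.04193×2.34×1015.7 = 68.90 mGal
Difference = 68.90 − (74.00) = -5.10 mGal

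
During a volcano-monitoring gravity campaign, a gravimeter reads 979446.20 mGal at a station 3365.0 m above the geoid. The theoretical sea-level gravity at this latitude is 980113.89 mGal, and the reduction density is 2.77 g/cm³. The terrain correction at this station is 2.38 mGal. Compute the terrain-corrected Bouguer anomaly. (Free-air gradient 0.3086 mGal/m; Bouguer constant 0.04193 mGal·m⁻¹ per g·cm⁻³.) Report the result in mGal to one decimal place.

Free-air correction = 0.3086 × 3365.0 = 1038.44 mGal
Free-air anomaly = 979446.20 − 980113.89 + (1038.44) = 370.75 mGal
Bouguer slab correction = 0.04193 × 2.77 × 3365.0 = 390.83 mGal
Simple Bouguer anomaly = 370.75 − (390.83) = -20.08 mGal
Complete Bouguer anomaly = -20.08 + 2.38 = -17.70 mGal

-17.7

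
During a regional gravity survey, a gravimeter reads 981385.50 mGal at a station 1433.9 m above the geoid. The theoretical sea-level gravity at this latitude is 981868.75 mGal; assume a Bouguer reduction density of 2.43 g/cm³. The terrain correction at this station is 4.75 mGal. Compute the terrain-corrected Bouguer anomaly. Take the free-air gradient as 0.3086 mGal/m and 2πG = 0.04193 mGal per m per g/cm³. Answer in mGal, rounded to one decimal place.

Free-air correction = 0.3086 × 1433.9 = 442.50 mGal
Free-air anomaly = 981385.50 − 981868.75 + (442.50) = -40.75 mGal
Bouguer slab correction = 0.04193 × 2.43 × 1433.9 = 146.10 mGal
Simple Bouguer anomaly = -40.75 − (146.10) = -186.85 mGal
Complete Bouguer anomaly = -186.85 + 4.75 = -182.10 mGal

-182.1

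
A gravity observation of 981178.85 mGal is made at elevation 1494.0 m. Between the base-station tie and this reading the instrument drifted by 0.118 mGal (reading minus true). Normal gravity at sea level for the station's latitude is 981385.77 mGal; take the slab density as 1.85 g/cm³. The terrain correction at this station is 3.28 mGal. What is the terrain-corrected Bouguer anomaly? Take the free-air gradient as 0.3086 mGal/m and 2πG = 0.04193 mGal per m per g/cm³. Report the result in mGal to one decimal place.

Drift-corrected reading = 981178.85 − (0.118) = 981178.732 mGal
Free-air correction = 0.3086 × 1494.0 = 461.05 mGal
Free-air anomaly = 981178.732 − 981385.77 + (461.05) = 254.012 mGal
Bouguer slab correction = 0.04193 × 1.85 × 1494.0 = 115.89 mGal
Simple Bouguer anomaly = 254.012 − (115.89) = 138.122 mGal
Complete Bouguer anomaly = 138.122 + 3.28 = 141.402 mGal

141.4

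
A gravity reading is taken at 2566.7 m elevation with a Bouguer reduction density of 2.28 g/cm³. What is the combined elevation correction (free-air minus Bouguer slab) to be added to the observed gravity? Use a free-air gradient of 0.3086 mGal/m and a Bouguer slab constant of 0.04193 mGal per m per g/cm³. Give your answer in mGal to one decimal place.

Combined gradient = 0.3086 − 0.04193 × 2.28 = 0.2129996 mGal/m
Combined elevation correction = 0.2129996 × 2566.7 = 546.7 mGal

546.7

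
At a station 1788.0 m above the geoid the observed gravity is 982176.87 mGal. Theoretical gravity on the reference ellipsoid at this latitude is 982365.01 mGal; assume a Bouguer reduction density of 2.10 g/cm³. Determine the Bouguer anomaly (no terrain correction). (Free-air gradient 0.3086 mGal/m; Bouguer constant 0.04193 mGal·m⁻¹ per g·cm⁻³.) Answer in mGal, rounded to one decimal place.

Free-air correction = 0.3086 × 1788.0 = 551.78 mGal
Free-air anomaly = 982176.87 − 982365.01 + (551.78) = 363.64 mGal
Bouguer slab correction = 0.04193 × 2.10 × 1788.0 = 157.44 mGal
Simple Bouguer anomaly = 363.64 − (157.44) = 206.20 mGal

206.2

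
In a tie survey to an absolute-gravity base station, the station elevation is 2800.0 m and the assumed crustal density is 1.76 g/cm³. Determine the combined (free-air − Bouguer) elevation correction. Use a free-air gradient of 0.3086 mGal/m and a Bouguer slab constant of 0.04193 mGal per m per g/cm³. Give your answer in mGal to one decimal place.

Combined gradient = 0.3086 − 0.04193 × 1.76 = 0.2348032 mGal/m
Combined elevation correction = 0.2348032 × 2800.0 = 657.4 mGal

657.4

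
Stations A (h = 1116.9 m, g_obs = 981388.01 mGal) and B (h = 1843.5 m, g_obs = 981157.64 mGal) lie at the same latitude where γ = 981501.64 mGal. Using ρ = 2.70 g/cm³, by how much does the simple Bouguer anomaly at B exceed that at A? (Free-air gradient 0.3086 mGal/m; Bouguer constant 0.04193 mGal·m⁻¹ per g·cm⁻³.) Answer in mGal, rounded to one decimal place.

-88.4

Δg_SB(A) = 981388.01 − 981501.64 + 0.3086×1116.9 − 0.04193×2.70×1116.9 = 104.60 mGal
Δg_SB(B) = 981157.64 − 981501.64 + 0.3086×1843.5 − 0.04193×2.70×1843.5 = 16.20 mGal
Difference = 16.20 − (104.60) = -88.40 mGal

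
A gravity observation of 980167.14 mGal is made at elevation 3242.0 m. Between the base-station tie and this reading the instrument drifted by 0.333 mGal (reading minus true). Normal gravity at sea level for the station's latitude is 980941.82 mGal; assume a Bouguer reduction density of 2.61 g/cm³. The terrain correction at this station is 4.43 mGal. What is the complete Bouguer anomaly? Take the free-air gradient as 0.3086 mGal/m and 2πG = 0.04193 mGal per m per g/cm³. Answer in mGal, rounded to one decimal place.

Drift-corrected reading = 980167.14 − (0.333) = 980166.807 mGal
Free-air correction = 0.3086 × 3242.0 = 1000.48 mGal
Free-air anomaly = 980166.807 − 980941.82 + (1000.48) = 225.467 mGal
Bouguer slab correction = 0.04193 × 2.61 × 3242.0 = 354.80 mGal
Simple Bouguer anomaly = 225.467 − (354.80) = -129.333 mGal
Complete Bouguer anomaly = -129.333 + 4.43 = -124.903 mGal

-124.9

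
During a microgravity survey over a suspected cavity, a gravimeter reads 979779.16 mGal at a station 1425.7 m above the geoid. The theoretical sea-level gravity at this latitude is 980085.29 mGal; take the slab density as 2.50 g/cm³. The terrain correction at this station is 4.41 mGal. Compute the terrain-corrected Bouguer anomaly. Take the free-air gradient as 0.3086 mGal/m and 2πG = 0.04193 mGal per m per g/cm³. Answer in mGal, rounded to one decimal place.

-11.2

Free-air correction = 0.3086 × 1425.7 = 439.97 mGal
Free-air anomaly = 979779.16 − 980085.29 + (439.97) = 133.84 mGal
Bouguer slab correction = 0.04193 × 2.50 × 1425.7 = 149.45 mGal
Simple Bouguer anomaly = 133.84 − (149.45) = -15.61 mGal
Complete Bouguer anomaly = -15.61 + 4.41 = -11.20 mGal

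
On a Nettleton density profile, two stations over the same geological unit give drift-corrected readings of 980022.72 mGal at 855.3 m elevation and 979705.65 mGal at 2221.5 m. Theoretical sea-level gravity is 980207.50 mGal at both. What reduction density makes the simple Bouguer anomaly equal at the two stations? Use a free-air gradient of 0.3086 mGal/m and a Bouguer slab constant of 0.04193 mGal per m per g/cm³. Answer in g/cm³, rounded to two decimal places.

1.82

Δg_obs = 979705.65 − 980022.72 = -317.07 mGal over Δh = 2221.5 − 855.3 = 1366.2 m
Equal Bouguer anomalies ⇒ Δg_obs + (0.3086 − 0.04193ρ)·Δh = 0
0.3086 − 0.04193ρ = −Δg_obs/Δh = 0.23208
ρ = (0.3086 − 0.23208) / 0.04193 = 1.82 g/cm³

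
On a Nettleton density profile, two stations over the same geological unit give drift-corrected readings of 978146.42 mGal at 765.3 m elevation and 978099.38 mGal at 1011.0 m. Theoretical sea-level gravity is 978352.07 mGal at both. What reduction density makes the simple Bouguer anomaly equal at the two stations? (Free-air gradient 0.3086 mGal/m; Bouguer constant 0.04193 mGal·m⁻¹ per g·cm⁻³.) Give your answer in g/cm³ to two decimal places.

2.79

Δg_obs = 978099.38 − 978146.42 = -47.04 mGal over Δh = 1011.0 − 765.3 = 245.7 m
Equal Bouguer anomalies ⇒ Δg_obs + (0.3086 − 0.04193ρ)·Δh = 0
0.3086 − 0.04193ρ = −Δg_obs/Δh = 0.19145
ρ = (0.3086 − 0.19145) / 0.04193 = 2.79 g/cm³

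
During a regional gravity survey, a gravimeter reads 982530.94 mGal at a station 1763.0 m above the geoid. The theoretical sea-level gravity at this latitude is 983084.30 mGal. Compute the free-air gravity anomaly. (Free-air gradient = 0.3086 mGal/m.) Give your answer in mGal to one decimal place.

-9.3

Free-air correction = 0.3086 × 1763.0 = 544.06 mGal
Free-air anomaly = 982530.94 − 983084.30 + (544.06) = -9.30 mGal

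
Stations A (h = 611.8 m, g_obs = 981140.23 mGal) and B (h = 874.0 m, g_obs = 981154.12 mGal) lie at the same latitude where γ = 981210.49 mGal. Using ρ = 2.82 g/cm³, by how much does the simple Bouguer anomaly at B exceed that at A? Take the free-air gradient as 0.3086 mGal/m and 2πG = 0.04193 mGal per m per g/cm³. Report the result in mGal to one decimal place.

63.8

Δg_SB(A) = 981140.23 − 981210.49 + 0.3086×611.8 − 0.04193×2.82×611.8 = 46.20 mGal
Δg_SB(B) = 981154.12 − 981210.49 + 0.3086×874.0 − 0.04193×2.82×874.0 = 110.00 mGal
Difference = 110.00 − (46.20) = 63.80 mGal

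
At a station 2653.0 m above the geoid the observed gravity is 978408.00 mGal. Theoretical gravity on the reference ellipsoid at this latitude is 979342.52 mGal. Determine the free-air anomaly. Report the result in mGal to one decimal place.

-115.8

Free-air correction = 0.3086 × 2653.0 = 818.72 mGal
Free-air anomaly = 978408.00 − 979342.52 + (818.72) = -115.80 mGal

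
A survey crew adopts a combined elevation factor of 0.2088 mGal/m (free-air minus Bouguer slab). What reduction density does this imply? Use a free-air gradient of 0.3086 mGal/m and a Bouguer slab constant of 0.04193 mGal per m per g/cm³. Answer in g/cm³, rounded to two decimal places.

0.2088 = 0.3086 − 0.04193 × ρ
ρ = (0.3086 − 0.2088) / 0.04193 = 2.38 g/cm³

2.38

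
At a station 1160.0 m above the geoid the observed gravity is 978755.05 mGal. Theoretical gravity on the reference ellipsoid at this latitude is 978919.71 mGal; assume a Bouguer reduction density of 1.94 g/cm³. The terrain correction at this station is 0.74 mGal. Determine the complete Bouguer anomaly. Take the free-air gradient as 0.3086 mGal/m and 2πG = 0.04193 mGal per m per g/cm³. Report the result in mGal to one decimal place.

Free-air correction = 0.3086 × 1160.0 = 357.98 mGal
Free-air anomaly = 978755.05 − 978919.71 + (357.98) = 193.32 mGal
Bouguer slab correction = 0.04193 × 1.94 × 1160.0 = 94.36 mGal
Simple Bouguer anomaly = 193.32 − (94.36) = 98.96 mGal
Complete Bouguer anomaly = 98.96 + 0.74 = 99.70 mGal

99.7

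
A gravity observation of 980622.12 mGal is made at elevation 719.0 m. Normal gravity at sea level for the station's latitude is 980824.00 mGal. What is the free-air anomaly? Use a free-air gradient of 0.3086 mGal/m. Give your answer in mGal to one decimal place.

Free-air correction = 0.3086 × 719.0 = 221.88 mGal
Free-air anomaly = 980622.12 − 980824.00 + (221.88) = 20.00 mGal

20.0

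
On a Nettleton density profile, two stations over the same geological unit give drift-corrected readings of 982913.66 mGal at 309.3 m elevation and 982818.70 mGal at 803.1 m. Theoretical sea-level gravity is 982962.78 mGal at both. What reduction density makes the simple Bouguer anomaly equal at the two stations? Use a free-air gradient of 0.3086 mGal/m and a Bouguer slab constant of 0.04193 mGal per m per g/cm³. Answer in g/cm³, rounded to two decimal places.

2.77

Δg_obs = 982818.70 − 982913.66 = -94.96 mGal over Δh = 803.1 − 309.3 = 493.8 m
Equal Bouguer anomalies ⇒ Δg_obs + (0.3086 − 0.04193ρ)·Δh = 0
0.3086 − 0.04193ρ = −Δg_obs/Δh = 0.19230
ρ = (0.3086 − 0.19230) / 0.04193 = 2.77 g/cm³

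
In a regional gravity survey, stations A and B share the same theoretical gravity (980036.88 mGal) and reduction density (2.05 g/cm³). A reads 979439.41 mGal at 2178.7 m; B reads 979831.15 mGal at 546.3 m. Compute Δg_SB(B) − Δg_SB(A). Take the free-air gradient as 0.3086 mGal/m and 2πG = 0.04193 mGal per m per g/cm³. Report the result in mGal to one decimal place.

28.3

Δg_SB(A) = 979439.41 − 980036.88 + 0.3086×2178.7 − 0.04193×2.05×2178.7 = -112.40 mGal
Δg_SB(B) = 979831.15 − 980036.88 + 0.3086×546.3 − 0.04193×2.05×546.3 = -84.10 mGal
Difference = -84.10 − (-112.40) = 28.30 mGal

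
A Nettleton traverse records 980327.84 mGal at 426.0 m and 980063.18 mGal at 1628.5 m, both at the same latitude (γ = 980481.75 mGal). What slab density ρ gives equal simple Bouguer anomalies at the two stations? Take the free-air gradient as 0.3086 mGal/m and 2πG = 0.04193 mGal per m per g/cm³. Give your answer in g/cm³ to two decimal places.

Δg_obs = 980063.18 − 980327.84 = -264.66 mGal over Δh = 1628.5 − 426.0 = 1202.5 m
Equal Bouguer anomalies ⇒ Δg_obs + (0.3086 − 0.04193ρ)·Δh = 0
0.3086 − 0.04193ρ = −Δg_obs/Δh = 0.22009
ρ = (0.3086 − 0.22009) / 0.04193 = 2.11 g/cm³

2.11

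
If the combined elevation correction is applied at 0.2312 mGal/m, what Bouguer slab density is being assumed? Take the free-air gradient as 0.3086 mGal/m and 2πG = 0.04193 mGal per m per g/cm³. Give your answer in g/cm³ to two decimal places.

0.2312 = 0.3086 − 0.04193 × ρ
ρ = (0.3086 − 0.2312) / 0.04193 = 1.85 g/cm³

1.85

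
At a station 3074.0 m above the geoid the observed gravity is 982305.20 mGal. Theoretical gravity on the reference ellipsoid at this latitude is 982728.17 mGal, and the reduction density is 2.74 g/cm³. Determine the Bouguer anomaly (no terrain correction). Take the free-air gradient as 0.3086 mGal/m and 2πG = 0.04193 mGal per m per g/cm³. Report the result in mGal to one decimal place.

172.5

Free-air correction = 0.3086 × 3074.0 = 948.64 mGal
Free-air anomaly = 982305.20 − 982728.17 + (948.64) = 525.67 mGal
Bouguer slab correction = 0.04193 × 2.74 × 3074.0 = 353.17 mGal
Simple Bouguer anomaly = 525.67 − (353.17) = 172.50 mGal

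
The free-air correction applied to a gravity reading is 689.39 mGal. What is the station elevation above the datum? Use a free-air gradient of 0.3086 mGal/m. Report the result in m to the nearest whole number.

h = 689.39 / 0.3086 = 2233.93 m

2234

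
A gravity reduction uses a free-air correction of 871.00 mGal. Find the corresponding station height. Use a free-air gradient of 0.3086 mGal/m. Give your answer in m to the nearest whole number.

h = 871.00 / 0.3086 = 2822.42 m

2822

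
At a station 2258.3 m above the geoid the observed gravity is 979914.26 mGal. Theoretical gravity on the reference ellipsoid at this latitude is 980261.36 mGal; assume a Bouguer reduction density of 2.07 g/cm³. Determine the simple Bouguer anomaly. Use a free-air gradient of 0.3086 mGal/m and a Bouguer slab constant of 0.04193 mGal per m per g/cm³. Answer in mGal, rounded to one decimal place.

153.8

Free-air correction = 0.3086 × 2258.3 = 696.91 mGal
Free-air anomaly = 979914.26 − 980261.36 + (696.91) = 349.81 mGal
Bouguer slab correction = 0.04193 × 2.07 × 2258.3 = 196.01 mGal
Simple Bouguer anomaly = 349.81 − (196.01) = 153.80 mGal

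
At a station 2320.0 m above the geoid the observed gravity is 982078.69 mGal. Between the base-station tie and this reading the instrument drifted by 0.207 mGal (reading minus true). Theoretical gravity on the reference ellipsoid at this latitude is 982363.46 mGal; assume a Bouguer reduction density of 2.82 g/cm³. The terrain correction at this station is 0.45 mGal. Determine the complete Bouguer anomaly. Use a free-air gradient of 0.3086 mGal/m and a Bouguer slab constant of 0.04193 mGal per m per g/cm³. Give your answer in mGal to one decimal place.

157.1

Drift-corrected reading = 982078.69 − (0.207) = 982078.483 mGal
Free-air correction = 0.3086 × 2320.0 = 715.95 mGal
Free-air anomaly = 982078.483 − 982363.46 + (715.95) = 430.973 mGal
Bouguer slab correction = 0.04193 × 2.82 × 2320.0 = 274.32 mGal
Simple Bouguer anomaly = 430.973 − (274.32) = 156.653 mGal
Complete Bouguer anomaly = 156.653 + 0.45 = 157.103 mGal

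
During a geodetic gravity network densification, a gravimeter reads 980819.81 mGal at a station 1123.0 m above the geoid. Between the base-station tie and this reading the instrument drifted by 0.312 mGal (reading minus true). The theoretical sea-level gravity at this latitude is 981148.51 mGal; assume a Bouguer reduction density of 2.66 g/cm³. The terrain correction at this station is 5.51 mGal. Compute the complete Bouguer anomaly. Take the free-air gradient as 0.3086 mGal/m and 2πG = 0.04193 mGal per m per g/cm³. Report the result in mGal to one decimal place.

-102.2

Drift-corrected reading = 980819.81 − (0.312) = 980819.498 mGal
Free-air correction = 0.3086 × 1123.0 = 346.56 mGal
Free-air anomaly = 980819.498 − 981148.51 + (346.56) = 17.548 mGal
Bouguer slab correction = 0.04193 × 2.66 × 1123.0 = 125.25 mGal
Simple Bouguer anomaly = 17.548 − (125.25) = -107.702 mGal
Complete Bouguer anomaly = -107.702 + 5.51 = -102.192 mGal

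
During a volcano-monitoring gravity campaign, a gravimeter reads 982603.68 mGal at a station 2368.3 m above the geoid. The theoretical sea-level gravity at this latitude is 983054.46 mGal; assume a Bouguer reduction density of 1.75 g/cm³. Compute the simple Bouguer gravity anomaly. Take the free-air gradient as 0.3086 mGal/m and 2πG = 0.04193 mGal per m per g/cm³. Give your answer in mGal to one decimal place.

Free-air correction = 0.3086 × 2368.3 = 730.86 mGal
Free-air anomaly = 982603.68 − 983054.46 + (730.86) = 280.08 mGal
Bouguer slab correction = 0.04193 × 1.75 × 2368.3 = 173.78 mGal
Simple Bouguer anomaly = 280.08 − (173.78) = 106.30 mGal

106.3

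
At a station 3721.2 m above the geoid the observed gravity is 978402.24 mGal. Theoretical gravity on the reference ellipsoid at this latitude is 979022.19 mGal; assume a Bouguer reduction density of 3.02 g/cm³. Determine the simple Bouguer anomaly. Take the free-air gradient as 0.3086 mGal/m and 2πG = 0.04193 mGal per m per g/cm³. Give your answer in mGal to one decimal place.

Free-air correction = 0.3086 × 3721.2 = 1148.36 mGal
Free-air anomaly = 978402.24 − 979022.19 + (1148.36) = 528.41 mGal
Bouguer slab correction = 0.04193 × 3.02 × 3721.2 = 471.21 mGal
Simple Bouguer anomaly = 528.41 − (471.21) = 57.20 mGal

57.2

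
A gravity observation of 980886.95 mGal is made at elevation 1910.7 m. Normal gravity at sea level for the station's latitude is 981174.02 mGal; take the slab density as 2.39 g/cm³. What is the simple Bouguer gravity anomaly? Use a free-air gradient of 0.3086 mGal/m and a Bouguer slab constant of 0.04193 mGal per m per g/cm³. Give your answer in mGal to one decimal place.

111.1

Free-air correction = 0.3086 × 1910.7 = 589.64 mGal
Free-air anomaly = 980886.95 − 981174.02 + (589.64) = 302.57 mGal
Bouguer slab correction = 0.04193 × 2.39 × 1910.7 = 191.48 mGal
Simple Bouguer anomaly = 302.57 − (191.48) = 111.09 mGal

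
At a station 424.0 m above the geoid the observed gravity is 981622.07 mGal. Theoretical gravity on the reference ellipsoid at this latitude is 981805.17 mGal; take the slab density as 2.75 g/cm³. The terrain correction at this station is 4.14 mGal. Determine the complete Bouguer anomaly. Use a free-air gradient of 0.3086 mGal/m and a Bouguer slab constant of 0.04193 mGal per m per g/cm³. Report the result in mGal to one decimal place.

Free-air correction = 0.3086 × 424.0 = 130.85 mGal
Free-air anomaly = 981622.07 − 981805.17 + (130.85) = -52.25 mGal
Bouguer slab correction = 0.04193 × 2.75 × 424.0 = 48.89 mGal
Simple Bouguer anomaly = -52.25 − (48.89) = -101.14 mGal
Complete Bouguer anomaly = -101.14 + 4.14 = -97.00 mGal

-97.0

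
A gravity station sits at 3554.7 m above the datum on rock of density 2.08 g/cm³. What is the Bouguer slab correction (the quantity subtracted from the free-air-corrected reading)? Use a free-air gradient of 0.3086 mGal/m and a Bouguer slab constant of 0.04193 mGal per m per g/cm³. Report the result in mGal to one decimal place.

310.0

Bouguer slab correction = 0.04193 × 2.08 × 3554.7 = 310.0 mGal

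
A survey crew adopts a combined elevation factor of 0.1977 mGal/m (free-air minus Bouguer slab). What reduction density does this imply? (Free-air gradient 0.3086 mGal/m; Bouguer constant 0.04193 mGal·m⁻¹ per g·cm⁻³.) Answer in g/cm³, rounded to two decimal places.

2.64

0.1977 = 0.3086 − 0.04193 × ρ
ρ = (0.3086 − 0.1977) / 0.04193 = 2.64 g/cm³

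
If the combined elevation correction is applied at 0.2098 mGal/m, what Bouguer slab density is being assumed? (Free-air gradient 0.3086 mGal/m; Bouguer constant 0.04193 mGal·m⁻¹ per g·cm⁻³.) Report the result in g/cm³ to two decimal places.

0.2098 = 0.3086 − 0.04193 × ρ
ρ = (0.3086 − 0.2098) / 0.04193 = 2.36 g/cm³

2.36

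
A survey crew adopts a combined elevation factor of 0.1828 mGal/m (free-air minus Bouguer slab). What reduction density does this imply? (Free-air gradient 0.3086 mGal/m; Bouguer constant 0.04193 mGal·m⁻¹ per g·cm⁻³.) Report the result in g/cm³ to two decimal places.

3.00

0.1828 = 0.3086 − 0.04193 × ρ
ρ = (0.3086 − 0.1828) / 0.04193 = 3.00 g/cm³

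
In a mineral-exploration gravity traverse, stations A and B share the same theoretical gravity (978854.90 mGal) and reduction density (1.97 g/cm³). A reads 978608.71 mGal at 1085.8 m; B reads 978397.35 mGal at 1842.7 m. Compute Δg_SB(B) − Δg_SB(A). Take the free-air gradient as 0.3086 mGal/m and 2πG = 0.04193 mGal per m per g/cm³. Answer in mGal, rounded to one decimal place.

Δg_SB(A) = 978608.71 − 978854.90 + 0.3086×1085.8 − 0.04193×1.97×1085.8 = -0.80 mGal
Δg_SB(B) = 978397.35 − 978854.90 + 0.3086×1842.7 − 0.04193×1.97×1842.7 = -41.10 mGal
Difference = -41.10 − (-0.80) = -40.30 mGal

-40.3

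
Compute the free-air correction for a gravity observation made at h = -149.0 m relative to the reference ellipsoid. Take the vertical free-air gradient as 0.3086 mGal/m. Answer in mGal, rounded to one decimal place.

Free-air correction = 0.3086 × -149.0 = -46.0 mGal

-46.0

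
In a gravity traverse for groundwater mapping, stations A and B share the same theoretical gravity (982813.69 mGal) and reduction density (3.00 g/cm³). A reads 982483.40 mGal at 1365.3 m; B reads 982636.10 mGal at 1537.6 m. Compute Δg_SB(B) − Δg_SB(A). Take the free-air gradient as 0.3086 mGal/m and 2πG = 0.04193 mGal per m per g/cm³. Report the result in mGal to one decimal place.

Δg_SB(A) = 982483.40 − 982813.69 + 0.3086×1365.3 − 0.04193×3.00×1365.3 = -80.70 mGal
Δg_SB(B) = 982636.10 − 982813.69 + 0.3086×1537.6 − 0.04193×3.00×1537.6 = 103.50 mGal
Difference = 103.50 − (-80.70) = 184.20 mGal

184.2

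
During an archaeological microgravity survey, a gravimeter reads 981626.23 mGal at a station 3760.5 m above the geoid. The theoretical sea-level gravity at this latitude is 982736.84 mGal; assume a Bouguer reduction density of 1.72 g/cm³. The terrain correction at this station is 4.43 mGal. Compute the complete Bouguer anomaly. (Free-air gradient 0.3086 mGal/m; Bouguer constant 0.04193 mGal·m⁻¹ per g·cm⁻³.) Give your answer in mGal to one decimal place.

-216.9

Free-air correction = 0.3086 × 3760.5 = 1160.49 mGal
Free-air anomaly = 981626.23 − 982736.84 + (1160.49) = 49.88 mGal
Bouguer slab correction = 0.04193 × 1.72 × 3760.5 = 271.21 mGal
Simple Bouguer anomaly = 49.88 − (271.21) = -221.33 mGal
Complete Bouguer anomaly = -221.33 + 4.43 = -216.90 mGal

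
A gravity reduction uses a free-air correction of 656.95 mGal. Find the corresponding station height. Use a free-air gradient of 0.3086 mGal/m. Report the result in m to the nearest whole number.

2129

h = 656.95 / 0.3086 = 2128.81 m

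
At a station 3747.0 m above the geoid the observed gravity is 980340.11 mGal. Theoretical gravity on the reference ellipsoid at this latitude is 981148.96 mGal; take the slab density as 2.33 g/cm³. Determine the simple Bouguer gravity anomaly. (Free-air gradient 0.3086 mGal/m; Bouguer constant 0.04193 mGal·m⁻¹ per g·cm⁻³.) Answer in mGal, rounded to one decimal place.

Free-air correction = 0.3086 × 3747.0 = 1156.32 mGal
Free-air anomaly = 980340.11 − 981148.96 + (1156.32) = 347.47 mGal
Bouguer slab correction = 0.04193 × 2.33 × 3747.0 = 366.07 mGal
Simple Bouguer anomaly = 347.47 − (366.07) = -18.60 mGal

-18.6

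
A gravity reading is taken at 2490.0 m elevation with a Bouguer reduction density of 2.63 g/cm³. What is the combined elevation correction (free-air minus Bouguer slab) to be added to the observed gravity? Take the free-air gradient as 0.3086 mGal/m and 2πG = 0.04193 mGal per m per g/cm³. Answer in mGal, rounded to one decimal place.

493.8

Combined gradient = 0.3086 − 0.04193 × 2.63 = 0.1983241 mGal/m
Combined elevation correction = 0.1983241 × 2490.0 = 493.8 mGal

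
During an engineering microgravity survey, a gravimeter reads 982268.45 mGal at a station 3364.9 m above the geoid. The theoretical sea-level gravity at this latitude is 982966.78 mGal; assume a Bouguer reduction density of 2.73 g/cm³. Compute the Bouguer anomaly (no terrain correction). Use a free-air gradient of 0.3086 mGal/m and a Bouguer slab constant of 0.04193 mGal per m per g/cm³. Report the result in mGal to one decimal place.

-45.1

Free-air correction = 0.3086 × 3364.9 = 1038.41 mGal
Free-air anomaly = 982268.45 − 982966.78 + (1038.41) = 340.08 mGal
Bouguer slab correction = 0.04193 × 2.73 × 3364.9 = 385.18 mGal
Simple Bouguer anomaly = 340.08 − (385.18) = -45.10 mGal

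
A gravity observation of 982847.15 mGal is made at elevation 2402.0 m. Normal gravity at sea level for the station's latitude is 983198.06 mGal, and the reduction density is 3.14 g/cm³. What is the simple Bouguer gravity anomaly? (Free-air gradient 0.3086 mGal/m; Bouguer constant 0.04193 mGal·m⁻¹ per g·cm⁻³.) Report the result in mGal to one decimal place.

74.1

Free-air correction = 0.3086 × 2402.0 = 741.26 mGal
Free-air anomaly = 982847.15 − 983198.06 + (741.26) = 390.35 mGal
Bouguer slab correction = 0.04193 × 3.14 × 2402.0 = 316.25 mGal
Simple Bouguer anomaly = 390.35 − (316.25) = 74.10 mGal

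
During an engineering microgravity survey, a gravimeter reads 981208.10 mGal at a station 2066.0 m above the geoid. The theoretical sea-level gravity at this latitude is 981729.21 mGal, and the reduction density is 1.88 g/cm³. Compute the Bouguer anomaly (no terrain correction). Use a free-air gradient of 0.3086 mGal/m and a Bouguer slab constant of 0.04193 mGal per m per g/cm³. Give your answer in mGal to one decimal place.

Free-air correction = 0.3086 × 2066.0 = 637.57 mGal
Free-air anomaly = 981208.10 − 981729.21 + (637.57) = 116.46 mGal
Bouguer slab correction = 0.04193 × 1.88 × 2066.0 = 162.86 mGal
Simple Bouguer anomaly = 116.46 − (162.86) = -46.40 mGal

-46.4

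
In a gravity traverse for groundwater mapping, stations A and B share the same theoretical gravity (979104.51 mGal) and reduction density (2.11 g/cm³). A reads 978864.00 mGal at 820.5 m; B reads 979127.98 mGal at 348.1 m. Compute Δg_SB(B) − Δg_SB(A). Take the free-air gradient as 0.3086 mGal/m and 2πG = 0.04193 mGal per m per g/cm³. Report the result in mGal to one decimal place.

Δg_SB(A) = 978864.00 − 979104.51 + 0.3086×820.5 − 0.04193×2.11×820.5 = -59.90 mGal
Δg_SB(B) = 979127.98 − 979104.51 + 0.3086×348.1 − 0.04193×2.11×348.1 = 100.10 mGal
Difference = 100.10 − (-59.90) = 160.00 mGal

160.0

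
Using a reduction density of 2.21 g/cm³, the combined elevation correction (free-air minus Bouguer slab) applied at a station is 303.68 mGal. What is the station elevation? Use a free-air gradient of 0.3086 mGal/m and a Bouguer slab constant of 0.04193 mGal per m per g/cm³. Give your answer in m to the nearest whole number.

1406

Combined gradient = 0.3086 − 0.04193 × 2.21 = 0.2159347 mGal/m
h = 303.68 / 0.2159347 = 1406.35 m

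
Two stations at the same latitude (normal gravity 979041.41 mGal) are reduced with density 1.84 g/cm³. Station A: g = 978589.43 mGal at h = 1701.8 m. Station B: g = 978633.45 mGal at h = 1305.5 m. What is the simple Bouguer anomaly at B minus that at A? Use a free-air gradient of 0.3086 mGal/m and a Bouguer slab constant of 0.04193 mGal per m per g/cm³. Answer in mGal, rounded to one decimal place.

-47.7

Δg_SB(A) = 978589.43 − 979041.41 + 0.3086×1701.8 − 0.04193×1.84×1701.8 = -58.10 mGal
Δg_SB(B) = 978633.45 − 979041.41 + 0.3086×1305.5 − 0.04193×1.84×1305.5 = -105.80 mGal
Difference = -105.80 − (-58.10) = -47.70 mGal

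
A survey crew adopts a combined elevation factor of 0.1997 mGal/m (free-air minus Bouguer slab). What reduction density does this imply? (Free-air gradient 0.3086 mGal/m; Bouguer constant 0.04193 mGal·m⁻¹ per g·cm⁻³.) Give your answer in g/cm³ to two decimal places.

0.1997 = 0.3086 − 0.04193 × ρ
ρ = (0.3086 − 0.1997) / 0.04193 = 2.60 g/cm³

2.60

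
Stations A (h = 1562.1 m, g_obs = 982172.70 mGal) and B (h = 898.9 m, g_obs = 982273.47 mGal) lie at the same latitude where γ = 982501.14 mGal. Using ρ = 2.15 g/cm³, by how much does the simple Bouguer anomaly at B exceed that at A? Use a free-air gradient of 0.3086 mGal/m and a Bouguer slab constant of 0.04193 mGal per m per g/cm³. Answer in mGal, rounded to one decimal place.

Δg_SB(A) = 982172.70 − 982501.14 + 0.3086×1562.1 − 0.04193×2.15×1562.1 = 12.80 mGal
Δg_SB(B) = 982273.47 − 982501.14 + 0.3086×898.9 − 0.04193×2.15×898.9 = -31.30 mGal
Difference = -31.30 − (12.80) = -44.10 mGal

-44.1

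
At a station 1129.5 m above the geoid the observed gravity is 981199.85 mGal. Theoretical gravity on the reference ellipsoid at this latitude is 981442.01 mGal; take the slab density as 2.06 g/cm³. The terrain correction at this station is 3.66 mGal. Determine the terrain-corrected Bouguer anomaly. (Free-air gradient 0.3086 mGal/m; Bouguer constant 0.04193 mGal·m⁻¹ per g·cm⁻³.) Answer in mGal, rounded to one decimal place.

12.5

Free-air correction = 0.3086 × 1129.5 = 348.56 mGal
Free-air anomaly = 981199.85 − 981442.01 + (348.56) = 106.40 mGal
Bouguer slab correction = 0.04193 × 2.06 × 1129.5 = 97.56 mGal
Simple Bouguer anomaly = 106.40 − (97.56) = 8.84 mGal
Complete Bouguer anomaly = 8.84 + 3.66 = 12.50 mGal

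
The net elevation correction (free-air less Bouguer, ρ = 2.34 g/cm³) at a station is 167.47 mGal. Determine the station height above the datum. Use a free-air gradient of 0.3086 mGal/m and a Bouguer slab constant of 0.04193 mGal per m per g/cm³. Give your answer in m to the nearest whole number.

Combined gradient = 0.3086 − 0.04193 × 2.34 = 0.2104838 mGal/m
h = 167.47 / 0.2104838 = 795.64 m

796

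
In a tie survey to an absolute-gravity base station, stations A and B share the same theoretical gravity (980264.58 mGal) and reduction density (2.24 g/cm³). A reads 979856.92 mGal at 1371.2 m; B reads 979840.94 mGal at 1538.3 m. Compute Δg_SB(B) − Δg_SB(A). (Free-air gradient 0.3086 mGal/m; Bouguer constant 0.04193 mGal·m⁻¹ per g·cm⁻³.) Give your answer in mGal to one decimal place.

Δg_SB(A) = 979856.92 − 980264.58 + 0.3086×1371.2 − 0.04193×2.24×1371.2 = -113.30 mGal
Δg_SB(B) = 979840.94 − 980264.58 + 0.3086×1538.3 − 0.04193×2.24×1538.3 = -93.40 mGal
Difference = -93.40 − (-113.30) = 19.90 mGal

19.9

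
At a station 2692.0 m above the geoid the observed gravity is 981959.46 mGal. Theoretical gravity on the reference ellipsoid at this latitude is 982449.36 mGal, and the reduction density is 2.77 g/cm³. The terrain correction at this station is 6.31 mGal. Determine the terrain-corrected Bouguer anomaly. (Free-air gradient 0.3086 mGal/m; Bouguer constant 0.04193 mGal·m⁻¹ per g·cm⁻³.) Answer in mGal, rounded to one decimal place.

Free-air correction = 0.3086 × 2692.0 = 830.75 mGal
Free-air anomaly = 981959.46 − 982449.36 + (830.75) = 340.85 mGal
Bouguer slab correction = 0.04193 × 2.77 × 2692.0 = 312.67 mGal
Simple Bouguer anomaly = 340.85 − (312.67) = 28.18 mGal
Complete Bouguer anomaly = 28.18 + 6.31 = 34.49 mGal

34.5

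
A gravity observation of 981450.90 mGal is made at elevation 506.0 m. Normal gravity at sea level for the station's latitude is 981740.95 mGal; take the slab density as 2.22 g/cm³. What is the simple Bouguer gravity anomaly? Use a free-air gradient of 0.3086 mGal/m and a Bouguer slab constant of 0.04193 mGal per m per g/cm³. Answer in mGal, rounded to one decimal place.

-181.0

Free-air correction = 0.3086 × 506.0 = 156.15 mGal
Free-air anomaly = 981450.90 − 981740.95 + (156.15) = -133.90 mGal
Bouguer slab correction = 0.04193 × 2.22 × 506.0 = 47.10 mGal
Simple Bouguer anomaly = -133.90 − (47.10) = -181.00 mGal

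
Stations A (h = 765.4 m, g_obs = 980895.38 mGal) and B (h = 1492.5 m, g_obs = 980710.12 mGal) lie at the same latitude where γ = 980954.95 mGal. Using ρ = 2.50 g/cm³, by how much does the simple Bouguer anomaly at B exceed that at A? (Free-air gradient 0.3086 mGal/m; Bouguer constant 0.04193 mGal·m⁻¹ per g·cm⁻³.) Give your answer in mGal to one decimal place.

Δg_SB(A) = 980895.38 − 980954.95 + 0.3086×765.4 − 0.04193×2.50×765.4 = 96.40 mGal
Δg_SB(B) = 980710.12 − 980954.95 + 0.3086×1492.5 − 0.04193×2.50×1492.5 = 59.30 mGal
Difference = 59.30 − (96.40) = -37.10 mGal

-37.1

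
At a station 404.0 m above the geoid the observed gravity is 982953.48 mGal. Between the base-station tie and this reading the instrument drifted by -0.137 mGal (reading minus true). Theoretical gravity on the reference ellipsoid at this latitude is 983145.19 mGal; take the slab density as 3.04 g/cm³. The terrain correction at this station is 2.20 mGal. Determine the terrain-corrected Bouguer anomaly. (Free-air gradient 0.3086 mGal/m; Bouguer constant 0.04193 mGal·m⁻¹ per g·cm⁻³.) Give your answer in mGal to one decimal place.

-116.2

Drift-corrected reading = 982953.48 − (-0.137) = 982953.617 mGal
Free-air correction = 0.3086 × 404.0 = 124.67 mGal
Free-air anomaly = 982953.617 − 983145.19 + (124.67) = -66.903 mGal
Bouguer slab correction = 0.04193 × 3.04 × 404.0 = 51.50 mGal
Simple Bouguer anomaly = -66.903 − (51.50) = -118.403 mGal
Complete Bouguer anomaly = -118.403 + 2.20 = -116.203 mGal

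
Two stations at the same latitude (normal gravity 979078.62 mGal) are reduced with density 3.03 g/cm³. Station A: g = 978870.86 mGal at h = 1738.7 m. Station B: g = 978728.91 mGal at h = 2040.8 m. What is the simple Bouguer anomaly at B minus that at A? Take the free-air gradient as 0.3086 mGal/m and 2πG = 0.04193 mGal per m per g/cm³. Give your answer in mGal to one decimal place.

Δg_SB(A) = 978870.86 − 979078.62 + 0.3086×1738.7 − 0.04193×3.03×1738.7 = 107.90 mGal
Δg_SB(B) = 978728.91 − 979078.62 + 0.3086×2040.8 − 0.04193×3.03×2040.8 = 20.80 mGal
Difference = 20.80 − (107.90) = -87.10 mGal

-87.1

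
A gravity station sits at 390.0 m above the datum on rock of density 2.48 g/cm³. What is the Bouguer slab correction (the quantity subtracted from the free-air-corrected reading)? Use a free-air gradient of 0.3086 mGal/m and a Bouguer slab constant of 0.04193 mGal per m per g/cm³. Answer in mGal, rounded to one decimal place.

Bouguer slab correction = 0.04193 × 2.48 × 390.0 = 40.6 mGal

40.6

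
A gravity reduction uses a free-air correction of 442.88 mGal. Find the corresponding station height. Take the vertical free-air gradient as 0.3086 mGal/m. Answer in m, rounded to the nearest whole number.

h = 442.88 / 0.3086 = 1435.13 m

1435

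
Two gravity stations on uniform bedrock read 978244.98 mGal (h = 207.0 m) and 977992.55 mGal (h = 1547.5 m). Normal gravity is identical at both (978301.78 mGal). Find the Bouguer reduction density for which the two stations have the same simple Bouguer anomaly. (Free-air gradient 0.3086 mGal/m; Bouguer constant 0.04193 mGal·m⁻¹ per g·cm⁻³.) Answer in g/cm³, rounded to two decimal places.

Δg_obs = 977992.55 − 978244.98 = -252.43 mGal over Δh = 1547.5 − 207.0 = 1340.5 m
Equal Bouguer anomalies ⇒ Δg_obs + (0.3086 − 0.04193ρ)·Δh = 0
0.3086 − 0.04193ρ = −Δg_obs/Δh = 0.18831
ρ = (0.3086 − 0.18831) / 0.04193 = 2.87 g/cm³

2.87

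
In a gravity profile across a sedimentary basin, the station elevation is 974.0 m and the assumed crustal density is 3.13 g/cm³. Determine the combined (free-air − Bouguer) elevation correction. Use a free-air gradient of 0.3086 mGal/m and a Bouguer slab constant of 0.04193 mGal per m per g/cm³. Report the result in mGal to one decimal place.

172.7

Combined gradient = 0.3086 − 0.04193 × 3.13 = 0.1773591 mGal/m
Combined elevation correction = 0.1773591 × 974.0 = 172.7 mGal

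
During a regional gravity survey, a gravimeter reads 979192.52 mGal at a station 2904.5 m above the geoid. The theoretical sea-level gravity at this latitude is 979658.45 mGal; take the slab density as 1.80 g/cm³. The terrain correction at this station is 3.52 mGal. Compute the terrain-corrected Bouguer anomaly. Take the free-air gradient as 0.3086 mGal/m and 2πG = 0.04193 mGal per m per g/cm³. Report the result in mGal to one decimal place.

Free-air correction = 0.3086 × 2904.5 = 896.33 mGal
Free-air anomaly = 979192.52 − 979658.45 + (896.33) = 430.40 mGal
Bouguer slab correction = 0.04193 × 1.80 × 2904.5 = 219.21 mGal
Simple Bouguer anomaly = 430.40 − (219.21) = 211.19 mGal
Complete Bouguer anomaly = 211.19 + 3.52 = 214.71 mGal

214.7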